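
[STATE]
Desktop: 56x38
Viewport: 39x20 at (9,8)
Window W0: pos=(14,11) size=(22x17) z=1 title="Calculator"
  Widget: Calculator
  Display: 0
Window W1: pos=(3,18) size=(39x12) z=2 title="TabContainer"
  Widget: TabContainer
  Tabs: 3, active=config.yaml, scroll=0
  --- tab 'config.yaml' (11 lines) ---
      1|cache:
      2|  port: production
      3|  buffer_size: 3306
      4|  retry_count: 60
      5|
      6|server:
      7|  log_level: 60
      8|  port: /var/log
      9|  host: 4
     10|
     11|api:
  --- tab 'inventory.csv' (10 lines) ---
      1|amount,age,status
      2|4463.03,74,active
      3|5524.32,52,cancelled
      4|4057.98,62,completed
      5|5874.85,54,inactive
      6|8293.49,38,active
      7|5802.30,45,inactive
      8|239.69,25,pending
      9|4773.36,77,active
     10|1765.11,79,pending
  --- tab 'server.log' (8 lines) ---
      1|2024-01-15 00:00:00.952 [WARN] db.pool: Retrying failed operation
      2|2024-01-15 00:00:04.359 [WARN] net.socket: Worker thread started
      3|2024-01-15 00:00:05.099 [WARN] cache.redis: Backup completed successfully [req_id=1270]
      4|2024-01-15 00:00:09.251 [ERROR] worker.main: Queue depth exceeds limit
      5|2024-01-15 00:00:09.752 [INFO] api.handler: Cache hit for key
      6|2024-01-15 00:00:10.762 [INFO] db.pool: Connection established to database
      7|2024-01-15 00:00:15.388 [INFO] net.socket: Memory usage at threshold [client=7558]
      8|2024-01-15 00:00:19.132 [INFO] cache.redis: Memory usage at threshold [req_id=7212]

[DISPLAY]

                                       
                                       
                                       
     ┏━━━━━━━━━━━━━━━━━━━━┓            
     ┃ Calculator         ┃            
     ┠────────────────────┨            
     ┃                   0┃            
     ┃┌───┬───┬───┬───┐   ┃            
     ┃│ 7 │ 8 │ 9 │ ÷ │   ┃            
     ┃├───┼───┼───┼───┤   ┃            
━━━━━━━━━━━━━━━━━━━━━━━━━━━━━━━━┓      
ontainer                        ┃      
────────────────────────────────┨      
ig.yaml]│ inventory.csv │ server┃      
────────────────────────────────┃      
:                               ┃      
t: production                   ┃      
fer_size: 3306                  ┃      
ry_count: 60                    ┃      
                                ┃      


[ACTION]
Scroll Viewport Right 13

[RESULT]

                                       
                                       
                                       
━━━━━━━━━━━━━━━━━━┓                    
alculator         ┃                    
──────────────────┨                    
                 0┃                    
──┬───┬───┬───┐   ┃                    
7 │ 8 │ 9 │ ÷ │   ┃                    
──┼───┼───┼───┤   ┃                    
━━━━━━━━━━━━━━━━━━━━━━━━┓              
                        ┃              
────────────────────────┨              
│ inventory.csv │ server┃              
────────────────────────┃              
                        ┃              
ction                   ┃              
: 3306                  ┃              
: 60                    ┃              
                        ┃              


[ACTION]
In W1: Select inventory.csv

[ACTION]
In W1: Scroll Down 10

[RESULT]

                                       
                                       
                                       
━━━━━━━━━━━━━━━━━━┓                    
alculator         ┃                    
──────────────────┨                    
                 0┃                    
──┬───┬───┬───┐   ┃                    
7 │ 8 │ 9 │ ÷ │   ┃                    
──┼───┼───┼───┤   ┃                    
━━━━━━━━━━━━━━━━━━━━━━━━┓              
                        ┃              
────────────────────────┨              
│[inventory.csv]│ server┃              
────────────────────────┃              
nding                   ┃              
                        ┃              
                        ┃              
                        ┃              
                        ┃              


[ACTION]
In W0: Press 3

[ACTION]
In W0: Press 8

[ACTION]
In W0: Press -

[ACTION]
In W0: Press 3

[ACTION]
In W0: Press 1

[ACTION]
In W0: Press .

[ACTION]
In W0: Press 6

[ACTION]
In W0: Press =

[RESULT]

                                       
                                       
                                       
━━━━━━━━━━━━━━━━━━┓                    
alculator         ┃                    
──────────────────┨                    
               6.4┃                    
──┬───┬───┬───┐   ┃                    
7 │ 8 │ 9 │ ÷ │   ┃                    
──┼───┼───┼───┤   ┃                    
━━━━━━━━━━━━━━━━━━━━━━━━┓              
                        ┃              
────────────────────────┨              
│[inventory.csv]│ server┃              
────────────────────────┃              
nding                   ┃              
                        ┃              
                        ┃              
                        ┃              
                        ┃              


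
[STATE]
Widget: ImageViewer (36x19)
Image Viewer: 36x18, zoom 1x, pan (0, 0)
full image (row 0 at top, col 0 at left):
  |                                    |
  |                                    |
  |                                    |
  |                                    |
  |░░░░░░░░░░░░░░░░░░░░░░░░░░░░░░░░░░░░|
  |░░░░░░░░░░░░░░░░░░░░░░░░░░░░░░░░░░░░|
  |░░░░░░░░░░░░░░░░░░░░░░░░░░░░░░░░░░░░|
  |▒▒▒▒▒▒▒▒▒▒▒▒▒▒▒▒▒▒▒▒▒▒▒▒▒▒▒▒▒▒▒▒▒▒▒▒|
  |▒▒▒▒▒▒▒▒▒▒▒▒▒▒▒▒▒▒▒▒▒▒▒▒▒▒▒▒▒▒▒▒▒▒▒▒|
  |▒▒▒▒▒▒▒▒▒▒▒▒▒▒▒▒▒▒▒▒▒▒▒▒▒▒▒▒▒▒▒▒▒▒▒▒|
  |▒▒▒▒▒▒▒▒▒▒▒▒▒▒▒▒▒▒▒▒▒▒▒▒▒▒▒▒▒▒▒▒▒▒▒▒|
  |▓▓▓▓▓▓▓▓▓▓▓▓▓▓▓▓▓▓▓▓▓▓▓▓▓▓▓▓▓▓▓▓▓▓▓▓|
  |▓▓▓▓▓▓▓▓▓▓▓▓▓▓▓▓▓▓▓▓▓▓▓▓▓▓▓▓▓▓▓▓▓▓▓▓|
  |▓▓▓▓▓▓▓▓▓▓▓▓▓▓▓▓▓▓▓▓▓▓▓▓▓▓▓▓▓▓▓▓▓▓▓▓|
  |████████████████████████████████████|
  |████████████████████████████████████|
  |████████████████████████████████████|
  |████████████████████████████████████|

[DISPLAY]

                                    
                                    
                                    
                                    
░░░░░░░░░░░░░░░░░░░░░░░░░░░░░░░░░░░░
░░░░░░░░░░░░░░░░░░░░░░░░░░░░░░░░░░░░
░░░░░░░░░░░░░░░░░░░░░░░░░░░░░░░░░░░░
▒▒▒▒▒▒▒▒▒▒▒▒▒▒▒▒▒▒▒▒▒▒▒▒▒▒▒▒▒▒▒▒▒▒▒▒
▒▒▒▒▒▒▒▒▒▒▒▒▒▒▒▒▒▒▒▒▒▒▒▒▒▒▒▒▒▒▒▒▒▒▒▒
▒▒▒▒▒▒▒▒▒▒▒▒▒▒▒▒▒▒▒▒▒▒▒▒▒▒▒▒▒▒▒▒▒▒▒▒
▒▒▒▒▒▒▒▒▒▒▒▒▒▒▒▒▒▒▒▒▒▒▒▒▒▒▒▒▒▒▒▒▒▒▒▒
▓▓▓▓▓▓▓▓▓▓▓▓▓▓▓▓▓▓▓▓▓▓▓▓▓▓▓▓▓▓▓▓▓▓▓▓
▓▓▓▓▓▓▓▓▓▓▓▓▓▓▓▓▓▓▓▓▓▓▓▓▓▓▓▓▓▓▓▓▓▓▓▓
▓▓▓▓▓▓▓▓▓▓▓▓▓▓▓▓▓▓▓▓▓▓▓▓▓▓▓▓▓▓▓▓▓▓▓▓
████████████████████████████████████
████████████████████████████████████
████████████████████████████████████
████████████████████████████████████
                                    


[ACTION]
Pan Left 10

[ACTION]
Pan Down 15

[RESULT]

████████████████████████████████████
████████████████████████████████████
████████████████████████████████████
                                    
                                    
                                    
                                    
                                    
                                    
                                    
                                    
                                    
                                    
                                    
                                    
                                    
                                    
                                    
                                    


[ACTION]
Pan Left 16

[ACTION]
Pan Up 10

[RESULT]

░░░░░░░░░░░░░░░░░░░░░░░░░░░░░░░░░░░░
░░░░░░░░░░░░░░░░░░░░░░░░░░░░░░░░░░░░
▒▒▒▒▒▒▒▒▒▒▒▒▒▒▒▒▒▒▒▒▒▒▒▒▒▒▒▒▒▒▒▒▒▒▒▒
▒▒▒▒▒▒▒▒▒▒▒▒▒▒▒▒▒▒▒▒▒▒▒▒▒▒▒▒▒▒▒▒▒▒▒▒
▒▒▒▒▒▒▒▒▒▒▒▒▒▒▒▒▒▒▒▒▒▒▒▒▒▒▒▒▒▒▒▒▒▒▒▒
▒▒▒▒▒▒▒▒▒▒▒▒▒▒▒▒▒▒▒▒▒▒▒▒▒▒▒▒▒▒▒▒▒▒▒▒
▓▓▓▓▓▓▓▓▓▓▓▓▓▓▓▓▓▓▓▓▓▓▓▓▓▓▓▓▓▓▓▓▓▓▓▓
▓▓▓▓▓▓▓▓▓▓▓▓▓▓▓▓▓▓▓▓▓▓▓▓▓▓▓▓▓▓▓▓▓▓▓▓
▓▓▓▓▓▓▓▓▓▓▓▓▓▓▓▓▓▓▓▓▓▓▓▓▓▓▓▓▓▓▓▓▓▓▓▓
████████████████████████████████████
████████████████████████████████████
████████████████████████████████████
████████████████████████████████████
                                    
                                    
                                    
                                    
                                    
                                    


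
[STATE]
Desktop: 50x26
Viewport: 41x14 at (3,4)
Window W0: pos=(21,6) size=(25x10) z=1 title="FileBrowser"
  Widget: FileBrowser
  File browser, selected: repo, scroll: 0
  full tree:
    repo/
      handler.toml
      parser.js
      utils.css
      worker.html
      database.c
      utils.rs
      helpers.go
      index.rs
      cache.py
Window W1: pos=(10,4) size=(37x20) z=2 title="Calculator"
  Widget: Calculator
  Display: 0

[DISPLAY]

       ┏━━━━━━━━━━━━━━━━━━━━━━━━━━━━━━━━━
       ┃ Calculator                      
       ┠─────────────────────────────────
       ┃                                 
       ┃┌───┬───┬───┬───┐                
       ┃│ 7 │ 8 │ 9 │ ÷ │                
       ┃├───┼───┼───┼───┤                
       ┃│ 4 │ 5 │ 6 │ × │                
       ┃├───┼───┼───┼───┤                
       ┃│ 1 │ 2 │ 3 │ - │                
       ┃├───┼───┼───┼───┤                
       ┃│ 0 │ . │ = │ + │                
       ┃├───┼───┼───┼───┤                
       ┃│ C │ MC│ MR│ M+│                


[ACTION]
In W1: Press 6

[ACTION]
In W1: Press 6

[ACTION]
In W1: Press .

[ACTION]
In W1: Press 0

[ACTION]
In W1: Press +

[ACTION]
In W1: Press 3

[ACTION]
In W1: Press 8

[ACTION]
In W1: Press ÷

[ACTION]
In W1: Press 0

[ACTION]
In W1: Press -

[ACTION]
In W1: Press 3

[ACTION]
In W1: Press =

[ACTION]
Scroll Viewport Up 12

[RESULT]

                                         
                                         
                                         
                                         
       ┏━━━━━━━━━━━━━━━━━━━━━━━━━━━━━━━━━
       ┃ Calculator                      
       ┠─────────────────────────────────
       ┃                                 
       ┃┌───┬───┬───┬───┐                
       ┃│ 7 │ 8 │ 9 │ ÷ │                
       ┃├───┼───┼───┼───┤                
       ┃│ 4 │ 5 │ 6 │ × │                
       ┃├───┼───┼───┼───┤                
       ┃│ 1 │ 2 │ 3 │ - │                


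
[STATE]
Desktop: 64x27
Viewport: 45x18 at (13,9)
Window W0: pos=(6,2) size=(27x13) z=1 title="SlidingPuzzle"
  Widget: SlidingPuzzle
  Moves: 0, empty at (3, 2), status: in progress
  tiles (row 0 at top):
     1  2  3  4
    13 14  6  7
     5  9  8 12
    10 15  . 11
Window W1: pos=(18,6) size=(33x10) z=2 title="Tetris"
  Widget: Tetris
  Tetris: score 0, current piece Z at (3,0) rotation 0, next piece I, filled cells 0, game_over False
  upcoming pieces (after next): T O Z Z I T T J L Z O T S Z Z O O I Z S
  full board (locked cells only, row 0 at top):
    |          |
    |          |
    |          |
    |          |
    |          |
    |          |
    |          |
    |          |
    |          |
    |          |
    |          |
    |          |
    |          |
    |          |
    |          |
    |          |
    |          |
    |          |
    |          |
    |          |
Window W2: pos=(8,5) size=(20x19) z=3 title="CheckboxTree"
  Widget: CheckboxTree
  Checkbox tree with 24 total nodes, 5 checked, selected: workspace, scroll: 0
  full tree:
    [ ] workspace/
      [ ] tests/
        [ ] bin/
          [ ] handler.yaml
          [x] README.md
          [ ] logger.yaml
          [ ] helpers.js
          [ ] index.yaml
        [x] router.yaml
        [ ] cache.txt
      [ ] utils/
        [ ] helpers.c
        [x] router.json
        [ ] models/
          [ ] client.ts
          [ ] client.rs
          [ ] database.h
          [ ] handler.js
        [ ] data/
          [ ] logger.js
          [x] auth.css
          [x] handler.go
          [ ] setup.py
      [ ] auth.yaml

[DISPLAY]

-] tests/     ┃ │Next:               ┃       
 [-] bin/     ┃ │████                ┃       
   [ ] handler┃ │                    ┃       
   [x] README.┃ │                    ┃       
   [ ] logger.┃ │                    ┃       
   [ ] helpers┃ │                    ┃       
   [ ] index.y┃━━━━━━━━━━━━━━━━━━━━━━┛       
 [x] router.ya┃                              
 [ ] cache.txt┃                              
-] utils/     ┃                              
 [ ] helpers.c┃                              
 [x] router.js┃                              
 [ ] models/  ┃                              
   [ ] client.┃                              
━━━━━━━━━━━━━━┛                              
                                             
                                             
                                             


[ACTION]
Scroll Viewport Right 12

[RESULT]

ts/     ┃ │Next:               ┃             
in/     ┃ │████                ┃             
 handler┃ │                    ┃             
 README.┃ │                    ┃             
 logger.┃ │                    ┃             
 helpers┃ │                    ┃             
 index.y┃━━━━━━━━━━━━━━━━━━━━━━┛             
outer.ya┃                                    
ache.txt┃                                    
ls/     ┃                                    
elpers.c┃                                    
outer.js┃                                    
odels/  ┃                                    
 client.┃                                    
━━━━━━━━┛                                    
                                             
                                             
                                             


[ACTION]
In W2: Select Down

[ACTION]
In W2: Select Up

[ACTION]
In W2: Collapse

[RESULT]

        ┃ │Next:               ┃             
        ┃ │████                ┃             
        ┃ │                    ┃             
        ┃ │                    ┃             
        ┃ │                    ┃             
        ┃ │                    ┃             
        ┃━━━━━━━━━━━━━━━━━━━━━━┛             
        ┃                                    
        ┃                                    
        ┃                                    
        ┃                                    
        ┃                                    
        ┃                                    
        ┃                                    
━━━━━━━━┛                                    
                                             
                                             
                                             


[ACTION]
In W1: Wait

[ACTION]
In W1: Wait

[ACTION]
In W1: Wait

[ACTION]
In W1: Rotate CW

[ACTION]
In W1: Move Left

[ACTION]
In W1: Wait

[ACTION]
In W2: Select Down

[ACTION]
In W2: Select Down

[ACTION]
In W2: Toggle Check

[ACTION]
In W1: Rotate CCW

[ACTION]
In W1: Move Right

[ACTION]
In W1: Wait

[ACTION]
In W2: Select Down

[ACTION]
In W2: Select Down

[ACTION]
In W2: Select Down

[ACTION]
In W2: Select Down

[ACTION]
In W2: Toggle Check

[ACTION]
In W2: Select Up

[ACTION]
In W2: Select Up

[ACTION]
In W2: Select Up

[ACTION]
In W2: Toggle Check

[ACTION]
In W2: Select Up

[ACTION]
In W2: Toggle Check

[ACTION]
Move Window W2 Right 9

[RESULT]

                 ┃             ┃             
                 ┃             ┃             
                 ┃             ┃             
                 ┃             ┃             
                 ┃             ┃             
                 ┃             ┃             
                 ┃━━━━━━━━━━━━━┛             
                 ┃                           
                 ┃                           
                 ┃                           
                 ┃                           
                 ┃                           
                 ┃                           
                 ┃                           
━━━━━━━━━━━━━━━━━┛                           
                                             
                                             
                                             


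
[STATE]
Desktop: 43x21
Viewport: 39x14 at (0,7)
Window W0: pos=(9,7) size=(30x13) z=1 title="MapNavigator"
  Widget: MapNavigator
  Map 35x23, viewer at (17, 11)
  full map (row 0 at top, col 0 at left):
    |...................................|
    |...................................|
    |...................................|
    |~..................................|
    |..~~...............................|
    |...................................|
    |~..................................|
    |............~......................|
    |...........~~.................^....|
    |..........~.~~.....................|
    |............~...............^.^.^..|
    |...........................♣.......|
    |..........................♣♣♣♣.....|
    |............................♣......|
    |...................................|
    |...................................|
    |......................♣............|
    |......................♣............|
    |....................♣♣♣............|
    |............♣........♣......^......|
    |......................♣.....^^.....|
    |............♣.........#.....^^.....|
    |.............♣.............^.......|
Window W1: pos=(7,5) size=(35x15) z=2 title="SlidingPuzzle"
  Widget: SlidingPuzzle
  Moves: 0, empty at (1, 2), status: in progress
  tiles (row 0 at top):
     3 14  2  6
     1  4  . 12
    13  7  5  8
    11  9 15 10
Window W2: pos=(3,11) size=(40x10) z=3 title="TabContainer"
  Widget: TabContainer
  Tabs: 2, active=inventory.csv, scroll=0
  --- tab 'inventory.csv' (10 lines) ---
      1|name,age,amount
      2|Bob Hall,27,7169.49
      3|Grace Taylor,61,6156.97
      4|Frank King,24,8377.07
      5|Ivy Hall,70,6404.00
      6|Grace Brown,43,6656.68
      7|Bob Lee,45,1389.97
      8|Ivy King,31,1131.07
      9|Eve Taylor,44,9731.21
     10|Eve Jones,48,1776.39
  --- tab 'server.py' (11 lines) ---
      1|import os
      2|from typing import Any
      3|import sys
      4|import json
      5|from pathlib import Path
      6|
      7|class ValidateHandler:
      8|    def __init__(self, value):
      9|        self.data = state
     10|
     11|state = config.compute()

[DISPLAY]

       ┠───────────────────────────────
       ┃┌────┬────┬────┬────┐          
       ┃│  3 │ 14 │  2 │  6 │          
       ┃├────┼────┼────┼────┤          
   ┏━━━━━━━━━━━━━━━━━━━━━━━━━━━━━━━━━━━
   ┃ TabContainer                      
   ┠───────────────────────────────────
   ┃[inventory.csv]│ server.py         
   ┃───────────────────────────────────
   ┃name,age,amount                    
   ┃Bob Hall,27,7169.49                
   ┃Grace Taylor,61,6156.97            
   ┃Frank King,24,8377.07              
   ┗━━━━━━━━━━━━━━━━━━━━━━━━━━━━━━━━━━━


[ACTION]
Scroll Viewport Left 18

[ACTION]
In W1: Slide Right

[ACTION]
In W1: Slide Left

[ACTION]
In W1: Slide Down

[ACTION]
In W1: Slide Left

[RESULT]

       ┠───────────────────────────────
       ┃┌────┬────┬────┬────┐          
       ┃│  3 │ 14 │  6 │    │          
       ┃├────┼────┼────┼────┤          
   ┏━━━━━━━━━━━━━━━━━━━━━━━━━━━━━━━━━━━
   ┃ TabContainer                      
   ┠───────────────────────────────────
   ┃[inventory.csv]│ server.py         
   ┃───────────────────────────────────
   ┃name,age,amount                    
   ┃Bob Hall,27,7169.49                
   ┃Grace Taylor,61,6156.97            
   ┃Frank King,24,8377.07              
   ┗━━━━━━━━━━━━━━━━━━━━━━━━━━━━━━━━━━━


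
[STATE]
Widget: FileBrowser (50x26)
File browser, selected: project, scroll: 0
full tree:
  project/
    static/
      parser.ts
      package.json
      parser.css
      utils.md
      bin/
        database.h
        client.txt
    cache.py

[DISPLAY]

> [-] project/                                    
    [+] static/                                   
    cache.py                                      
                                                  
                                                  
                                                  
                                                  
                                                  
                                                  
                                                  
                                                  
                                                  
                                                  
                                                  
                                                  
                                                  
                                                  
                                                  
                                                  
                                                  
                                                  
                                                  
                                                  
                                                  
                                                  
                                                  


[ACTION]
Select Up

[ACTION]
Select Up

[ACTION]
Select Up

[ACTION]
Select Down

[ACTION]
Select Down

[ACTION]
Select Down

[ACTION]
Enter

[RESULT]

  [-] project/                                    
    [+] static/                                   
  > cache.py                                      
                                                  
                                                  
                                                  
                                                  
                                                  
                                                  
                                                  
                                                  
                                                  
                                                  
                                                  
                                                  
                                                  
                                                  
                                                  
                                                  
                                                  
                                                  
                                                  
                                                  
                                                  
                                                  
                                                  


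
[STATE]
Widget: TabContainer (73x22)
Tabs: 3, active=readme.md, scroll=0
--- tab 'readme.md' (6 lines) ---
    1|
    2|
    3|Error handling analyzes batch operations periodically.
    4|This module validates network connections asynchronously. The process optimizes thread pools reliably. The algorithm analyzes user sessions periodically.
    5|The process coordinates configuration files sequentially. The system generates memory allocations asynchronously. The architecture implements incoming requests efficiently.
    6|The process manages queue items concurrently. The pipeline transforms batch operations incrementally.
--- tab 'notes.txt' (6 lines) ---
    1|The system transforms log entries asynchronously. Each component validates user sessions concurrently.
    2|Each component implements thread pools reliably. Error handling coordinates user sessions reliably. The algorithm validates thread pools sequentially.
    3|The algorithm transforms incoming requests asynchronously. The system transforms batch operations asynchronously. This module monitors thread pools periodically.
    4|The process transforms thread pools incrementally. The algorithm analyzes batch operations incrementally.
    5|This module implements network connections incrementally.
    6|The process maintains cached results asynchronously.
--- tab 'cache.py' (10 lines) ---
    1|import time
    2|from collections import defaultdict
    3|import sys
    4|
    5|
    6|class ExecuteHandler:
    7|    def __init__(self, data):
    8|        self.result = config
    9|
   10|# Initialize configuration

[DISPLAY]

[readme.md]│ notes.txt │ cache.py                                        
─────────────────────────────────────────────────────────────────────────
                                                                         
                                                                         
Error handling analyzes batch operations periodically.                   
This module validates network connections asynchronously. The process opt
The process coordinates configuration files sequentially. The system gene
The process manages queue items concurrently. The pipeline transforms bat
                                                                         
                                                                         
                                                                         
                                                                         
                                                                         
                                                                         
                                                                         
                                                                         
                                                                         
                                                                         
                                                                         
                                                                         
                                                                         
                                                                         


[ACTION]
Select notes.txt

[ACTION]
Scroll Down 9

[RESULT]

 readme.md │[notes.txt]│ cache.py                                        
─────────────────────────────────────────────────────────────────────────
The process maintains cached results asynchronously.                     
                                                                         
                                                                         
                                                                         
                                                                         
                                                                         
                                                                         
                                                                         
                                                                         
                                                                         
                                                                         
                                                                         
                                                                         
                                                                         
                                                                         
                                                                         
                                                                         
                                                                         
                                                                         
                                                                         


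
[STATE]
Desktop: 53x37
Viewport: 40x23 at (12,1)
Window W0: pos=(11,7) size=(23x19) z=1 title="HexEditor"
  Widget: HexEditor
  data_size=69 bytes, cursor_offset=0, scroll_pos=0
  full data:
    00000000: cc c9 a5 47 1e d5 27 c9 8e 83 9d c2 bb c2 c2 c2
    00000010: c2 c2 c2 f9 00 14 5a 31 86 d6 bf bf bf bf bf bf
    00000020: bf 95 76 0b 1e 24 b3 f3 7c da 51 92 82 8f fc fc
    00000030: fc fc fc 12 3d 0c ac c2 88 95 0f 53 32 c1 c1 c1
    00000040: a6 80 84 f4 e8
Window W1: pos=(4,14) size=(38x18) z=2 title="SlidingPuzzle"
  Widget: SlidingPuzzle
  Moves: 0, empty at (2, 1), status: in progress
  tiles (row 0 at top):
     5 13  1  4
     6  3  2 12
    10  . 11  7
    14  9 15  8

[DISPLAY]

                                        
                                        
                                        
                                        
                                        
                                        
━━━━━━━━━━━━━━━━━━━━━┓                  
 HexEditor           ┃                  
─────────────────────┨                  
00000000  CC c9 a5 47┃                  
00000010  c2 c2 c2 f9┃                  
00000020  bf 95 76 0b┃                  
00000030  fc fc fc 12┃                  
━━━━━━━━━━━━━━━━━━━━━━━━━━━━━┓          
gPuzzle                      ┃          
─────────────────────────────┨          
───┬────┬────┐               ┃          
13 │  1 │  4 │               ┃          
───┼────┼────┤               ┃          
 3 │  2 │ 12 │               ┃          
───┼────┼────┤               ┃          
   │ 11 │  7 │               ┃          
───┼────┼────┤               ┃          


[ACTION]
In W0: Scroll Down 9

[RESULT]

                                        
                                        
                                        
                                        
                                        
                                        
━━━━━━━━━━━━━━━━━━━━━┓                  
 HexEditor           ┃                  
─────────────────────┨                  
00000040  a6 80 84 f4┃                  
                     ┃                  
                     ┃                  
                     ┃                  
━━━━━━━━━━━━━━━━━━━━━━━━━━━━━┓          
gPuzzle                      ┃          
─────────────────────────────┨          
───┬────┬────┐               ┃          
13 │  1 │  4 │               ┃          
───┼────┼────┤               ┃          
 3 │  2 │ 12 │               ┃          
───┼────┼────┤               ┃          
   │ 11 │  7 │               ┃          
───┼────┼────┤               ┃          


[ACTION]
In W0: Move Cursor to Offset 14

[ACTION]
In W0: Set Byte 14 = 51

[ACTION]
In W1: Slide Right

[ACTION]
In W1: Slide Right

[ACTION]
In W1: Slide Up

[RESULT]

                                        
                                        
                                        
                                        
                                        
                                        
━━━━━━━━━━━━━━━━━━━━━┓                  
 HexEditor           ┃                  
─────────────────────┨                  
00000040  a6 80 84 f4┃                  
                     ┃                  
                     ┃                  
                     ┃                  
━━━━━━━━━━━━━━━━━━━━━━━━━━━━━┓          
gPuzzle                      ┃          
─────────────────────────────┨          
───┬────┬────┐               ┃          
13 │  1 │  4 │               ┃          
───┼────┼────┤               ┃          
 3 │  2 │ 12 │               ┃          
───┼────┼────┤               ┃          
10 │ 11 │  7 │               ┃          
───┼────┼────┤               ┃          


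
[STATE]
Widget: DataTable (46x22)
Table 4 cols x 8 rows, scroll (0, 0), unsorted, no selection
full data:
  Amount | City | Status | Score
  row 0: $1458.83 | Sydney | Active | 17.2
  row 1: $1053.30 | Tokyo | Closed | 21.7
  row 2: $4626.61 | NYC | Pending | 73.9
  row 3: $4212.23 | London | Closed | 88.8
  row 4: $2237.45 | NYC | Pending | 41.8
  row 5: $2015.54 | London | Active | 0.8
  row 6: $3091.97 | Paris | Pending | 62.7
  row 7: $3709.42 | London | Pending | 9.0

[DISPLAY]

Amount  │City  │Status │Score                 
────────┼──────┼───────┼─────                 
$1458.83│Sydney│Active │17.2                  
$1053.30│Tokyo │Closed │21.7                  
$4626.61│NYC   │Pending│73.9                  
$4212.23│London│Closed │88.8                  
$2237.45│NYC   │Pending│41.8                  
$2015.54│London│Active │0.8                   
$3091.97│Paris │Pending│62.7                  
$3709.42│London│Pending│9.0                   
                                              
                                              
                                              
                                              
                                              
                                              
                                              
                                              
                                              
                                              
                                              
                                              


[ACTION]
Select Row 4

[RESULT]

Amount  │City  │Status │Score                 
────────┼──────┼───────┼─────                 
$1458.83│Sydney│Active │17.2                  
$1053.30│Tokyo │Closed │21.7                  
$4626.61│NYC   │Pending│73.9                  
$4212.23│London│Closed │88.8                  
>2237.45│NYC   │Pending│41.8                  
$2015.54│London│Active │0.8                   
$3091.97│Paris │Pending│62.7                  
$3709.42│London│Pending│9.0                   
                                              
                                              
                                              
                                              
                                              
                                              
                                              
                                              
                                              
                                              
                                              
                                              


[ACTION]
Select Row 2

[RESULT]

Amount  │City  │Status │Score                 
────────┼──────┼───────┼─────                 
$1458.83│Sydney│Active │17.2                  
$1053.30│Tokyo │Closed │21.7                  
>4626.61│NYC   │Pending│73.9                  
$4212.23│London│Closed │88.8                  
$2237.45│NYC   │Pending│41.8                  
$2015.54│London│Active │0.8                   
$3091.97│Paris │Pending│62.7                  
$3709.42│London│Pending│9.0                   
                                              
                                              
                                              
                                              
                                              
                                              
                                              
                                              
                                              
                                              
                                              
                                              


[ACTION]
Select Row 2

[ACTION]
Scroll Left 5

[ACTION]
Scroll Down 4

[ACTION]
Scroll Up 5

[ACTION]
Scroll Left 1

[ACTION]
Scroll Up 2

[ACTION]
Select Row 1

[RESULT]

Amount  │City  │Status │Score                 
────────┼──────┼───────┼─────                 
$1458.83│Sydney│Active │17.2                  
>1053.30│Tokyo │Closed │21.7                  
$4626.61│NYC   │Pending│73.9                  
$4212.23│London│Closed │88.8                  
$2237.45│NYC   │Pending│41.8                  
$2015.54│London│Active │0.8                   
$3091.97│Paris │Pending│62.7                  
$3709.42│London│Pending│9.0                   
                                              
                                              
                                              
                                              
                                              
                                              
                                              
                                              
                                              
                                              
                                              
                                              
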